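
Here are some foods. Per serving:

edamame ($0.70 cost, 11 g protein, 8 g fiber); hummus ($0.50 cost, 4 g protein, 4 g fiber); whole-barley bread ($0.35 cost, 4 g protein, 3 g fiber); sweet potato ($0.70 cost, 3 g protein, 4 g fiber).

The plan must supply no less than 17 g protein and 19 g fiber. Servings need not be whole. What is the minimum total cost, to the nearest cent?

A basic optimal solution has at most two foods positive. Try each food alone and each pair with both targets met exactly.
edamame only: max(17/11, 19/8) = 2.375 servings → $1.66.
hummus only: max(17/4, 19/4) = 4.75 servings → $2.38.
whole-barley bread only: max(17/4, 19/3) = 6.333 servings → $2.22.
sweet potato only: max(17/3, 19/4) = 5.667 servings → $3.97.
edamame + hummus: the both-tight solution has a negative serving — not a feasible corner.
edamame + whole-barley bread: the both-tight solution has a negative serving — not a feasible corner.
edamame + sweet potato with both tight: 0.55 servings and 3.65 servings → $2.94.
hummus + whole-barley bread with both targets exact would need a negative amount; discard.
hummus + sweet potato with both tight: 2.75 servings and 2 servings → $2.77.
whole-barley bread + sweet potato with both tight: 1.571 servings and 3.571 servings → $3.05.
Cheapest feasible corner: $1.66.

$1.66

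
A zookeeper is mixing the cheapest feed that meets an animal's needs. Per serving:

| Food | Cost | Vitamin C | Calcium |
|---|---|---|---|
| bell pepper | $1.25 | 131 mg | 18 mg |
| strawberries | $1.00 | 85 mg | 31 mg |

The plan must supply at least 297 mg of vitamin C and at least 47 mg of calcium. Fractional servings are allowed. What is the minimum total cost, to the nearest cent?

$2.89

bell pepper only: max(297/131, 47/18) = 2.611 servings → $3.26.
strawberries only: max(297/85, 47/31) = 3.494 servings → $3.49.
bell pepper + strawberries with both tight: 2.059 servings and 0.3204 servings → $2.89.
So the least-cost plan costs $2.89.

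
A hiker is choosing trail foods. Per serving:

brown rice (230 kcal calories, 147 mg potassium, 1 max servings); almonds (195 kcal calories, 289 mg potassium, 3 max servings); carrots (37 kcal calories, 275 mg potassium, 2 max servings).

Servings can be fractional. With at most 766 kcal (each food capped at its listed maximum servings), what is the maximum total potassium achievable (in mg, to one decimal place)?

Potassium per kcal: carrots 7.432, almonds 1.482, brown rice 0.6391.
Take 2 servings of carrots: uses 74 kcal, +550.0 mg potassium (running total 550.0 mg).
Take 3 servings of almonds: uses 585 kcal, +867.0 mg potassium (running total 1417.0 mg).
Take 0.4652 servings of brown rice: uses 107 kcal, +68.4 mg potassium (running total 1485.4 mg).
Filling greedily by potassium-per-kcal is optimal for one linear limit, giving 1485.4 mg.

1485.4 mg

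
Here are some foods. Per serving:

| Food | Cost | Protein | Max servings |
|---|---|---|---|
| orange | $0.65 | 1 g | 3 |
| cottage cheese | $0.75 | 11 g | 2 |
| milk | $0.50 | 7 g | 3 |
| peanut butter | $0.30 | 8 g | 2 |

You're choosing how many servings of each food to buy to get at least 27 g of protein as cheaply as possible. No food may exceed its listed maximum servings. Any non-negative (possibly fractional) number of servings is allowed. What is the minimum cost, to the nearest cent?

$1.35

Cost per g of protein: peanut butter $0.0375, cottage cheese $0.0682, milk $0.0714, orange $0.6500.
Take 2 servings of peanut butter: +16.0 g protein for $0.60 (total $0.60, still need 11.0 g).
Take 1 serving of cottage cheese: +11.0 g protein for $0.75 (total $1.35, still need 0.0 g).
Filling from the cheapest source first is optimal under one linear minimum: $1.35.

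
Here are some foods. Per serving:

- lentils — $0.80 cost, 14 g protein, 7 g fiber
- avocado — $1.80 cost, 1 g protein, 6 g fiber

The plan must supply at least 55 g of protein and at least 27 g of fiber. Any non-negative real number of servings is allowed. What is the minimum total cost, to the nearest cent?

$3.14

For a min-cost LP with two ≥-constraints, a basic feasible solution has at most two positive variables.
lentils only: max(55/14, 27/7) = 3.929 servings → $3.14.
avocado only: max(55/1, 27/6) = 55 servings → $99.00.
lentils + avocado: the both-tight solution has a negative serving — not a feasible corner.
So the least-cost plan costs $3.14.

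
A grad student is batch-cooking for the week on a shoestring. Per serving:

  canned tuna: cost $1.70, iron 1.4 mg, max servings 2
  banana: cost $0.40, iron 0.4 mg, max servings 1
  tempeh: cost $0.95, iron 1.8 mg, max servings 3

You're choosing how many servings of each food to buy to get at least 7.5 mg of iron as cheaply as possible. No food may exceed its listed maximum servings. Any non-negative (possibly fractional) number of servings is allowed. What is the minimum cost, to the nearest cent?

$5.31

Cost per mg of iron: tempeh $0.5278, banana $1.0000, canned tuna $1.2143.
Take 3 servings of tempeh: +5.4 mg iron for $2.85 (total $2.85, still need 2.1 mg).
Take 1 serving of banana: +0.4 mg iron for $0.40 (total $3.25, still need 1.7 mg).
Take 1.214 servings of canned tuna: +1.7 mg iron for $2.06 (total $5.31, still need 0.0 mg).
Filling from the cheapest source first is optimal under one linear minimum: $5.31.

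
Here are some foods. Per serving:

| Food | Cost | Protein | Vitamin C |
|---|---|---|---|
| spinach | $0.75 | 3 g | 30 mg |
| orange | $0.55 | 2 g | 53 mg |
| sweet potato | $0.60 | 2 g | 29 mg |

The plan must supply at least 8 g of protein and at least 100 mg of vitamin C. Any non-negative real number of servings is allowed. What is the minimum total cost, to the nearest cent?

$2.03

spinach only: max(8/3, 100/30) = 3.333 servings → $2.50.
orange only: max(8/2, 100/53) = 4 servings → $2.20.
sweet potato only: max(8/2, 100/29) = 4 servings → $2.40.
spinach + orange with both tight: 2.263 servings and 0.6061 servings → $2.03.
spinach + sweet potato with both tight: 1.185 servings and 2.222 servings → $2.22.
orange + sweet potato: intersection lies outside the first quadrant.
The minimum over all feasible corners is $2.03.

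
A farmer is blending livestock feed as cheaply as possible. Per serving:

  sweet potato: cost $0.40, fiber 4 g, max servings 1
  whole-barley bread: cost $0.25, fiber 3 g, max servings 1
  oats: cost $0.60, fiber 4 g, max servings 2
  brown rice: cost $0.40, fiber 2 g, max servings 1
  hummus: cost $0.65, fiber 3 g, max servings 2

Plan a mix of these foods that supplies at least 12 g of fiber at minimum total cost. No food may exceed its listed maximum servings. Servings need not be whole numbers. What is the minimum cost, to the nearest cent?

$1.40

Cost per g of fiber: whole-barley bread $0.0833, sweet potato $0.1000, oats $0.1500, brown rice $0.2000, hummus $0.2167.
Take 1 serving of whole-barley bread: +3.0 g fiber for $0.25 (total $0.25, still need 9.0 g).
Take 1 serving of sweet potato: +4.0 g fiber for $0.40 (total $0.65, still need 5.0 g).
Take 1.25 servings of oats: +5.0 g fiber for $0.75 (total $1.40, still need 0.0 g).
Filling from the cheapest source first is optimal under one linear minimum: $1.40.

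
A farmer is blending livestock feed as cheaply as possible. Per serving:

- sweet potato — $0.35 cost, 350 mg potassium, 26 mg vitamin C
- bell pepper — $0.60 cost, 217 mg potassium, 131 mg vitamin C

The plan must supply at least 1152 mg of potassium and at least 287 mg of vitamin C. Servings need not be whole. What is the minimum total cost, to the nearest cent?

A basic optimal solution has at most two foods positive. Try each food alone and each pair with both targets met exactly.
sweet potato only: max(1152/350, 287/26) = 11.04 servings → $3.86.
bell pepper only: max(1152/217, 287/131) = 5.309 servings → $3.19.
sweet potato + bell pepper with both tight: 2.204 servings and 1.753 servings → $1.82.
So the least-cost plan costs $1.82.

$1.82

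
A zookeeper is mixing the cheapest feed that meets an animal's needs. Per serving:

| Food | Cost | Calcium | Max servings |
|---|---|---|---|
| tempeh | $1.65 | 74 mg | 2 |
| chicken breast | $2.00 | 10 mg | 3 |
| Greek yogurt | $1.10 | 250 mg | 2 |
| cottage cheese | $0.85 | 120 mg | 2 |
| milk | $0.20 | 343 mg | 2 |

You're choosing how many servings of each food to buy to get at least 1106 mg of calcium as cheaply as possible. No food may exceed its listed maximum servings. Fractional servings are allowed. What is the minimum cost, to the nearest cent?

$2.25

Cost per mg of calcium: milk $0.0006, Greek yogurt $0.0044, cottage cheese $0.0071, tempeh $0.0223, chicken breast $0.2000.
Take 2 servings of milk: +686.0 mg calcium for $0.40 (total $0.40, still need 420.0 mg).
Take 1.68 servings of Greek yogurt: +420.0 mg calcium for $1.85 (total $2.25, still need 0.0 mg).
Filling from the cheapest source first is optimal under one linear minimum: $2.25.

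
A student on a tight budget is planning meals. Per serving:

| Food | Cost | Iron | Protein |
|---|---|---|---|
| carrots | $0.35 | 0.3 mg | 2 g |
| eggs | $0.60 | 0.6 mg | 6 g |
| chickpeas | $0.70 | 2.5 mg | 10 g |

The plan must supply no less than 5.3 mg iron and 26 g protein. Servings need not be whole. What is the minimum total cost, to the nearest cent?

$1.82

With two linear requirements the optimum uses one or two foods; enumerate the corners.
carrots only: max(5.3/0.3, 26/2) = 17.67 servings → $6.18.
eggs only: max(5.3/0.6, 26/6) = 8.833 servings → $5.30.
chickpeas only: max(5.3/2.5, 26/10) = 2.6 servings → $1.82.
carrots + eggs: the both-tight solution has a negative serving — not a feasible corner.
carrots + chickpeas with both tight: 6 servings and 1.4 servings → $3.08.
eggs + chickpeas with both tight: 1.333 servings and 1.8 servings → $2.06.
So the least-cost plan costs $1.82.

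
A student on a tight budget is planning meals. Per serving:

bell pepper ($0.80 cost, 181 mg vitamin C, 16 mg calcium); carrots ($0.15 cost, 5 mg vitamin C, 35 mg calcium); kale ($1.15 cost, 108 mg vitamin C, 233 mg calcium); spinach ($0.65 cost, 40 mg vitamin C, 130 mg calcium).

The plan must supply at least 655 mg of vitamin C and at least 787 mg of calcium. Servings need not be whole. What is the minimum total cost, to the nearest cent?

At the optimum either one food covers both requirements or two foods hit both targets exactly; no other combination can be cheaper.
bell pepper only: max(655/181, 787/16) = 49.19 servings → $39.35.
carrots only: max(655/5, 787/35) = 131 servings → $19.65.
kale only: max(655/108, 787/233) = 6.065 servings → $6.97.
spinach only: max(655/40, 787/130) = 16.38 servings → $10.64.
bell pepper + carrots with both tight: 3.036 servings and 21.1 servings → $5.59.
bell pepper + kale with both tight: 1.672 servings and 3.263 servings → $5.09.
bell pepper + spinach with both tight: 2.345 servings and 5.765 servings → $5.62.
carrots + kale with both targets exact would need a negative amount; discard.
carrots + spinach with both targets exact would need a negative amount; discard.
kale + spinach: the both-tight solution has a negative serving — not a feasible corner.
The minimum over all feasible corners is $5.09.

$5.09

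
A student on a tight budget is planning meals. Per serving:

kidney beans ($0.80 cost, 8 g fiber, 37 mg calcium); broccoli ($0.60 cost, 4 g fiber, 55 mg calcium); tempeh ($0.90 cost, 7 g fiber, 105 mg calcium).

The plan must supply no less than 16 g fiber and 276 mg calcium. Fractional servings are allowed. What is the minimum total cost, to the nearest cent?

Minimising a linear cost over {fiber ≥ 16, calcium ≥ 276, servings ≥ 0} — the optimum is at a vertex, using one or two foods.
kidney beans only: max(16/8, 276/37) = 7.459 servings → $5.97.
broccoli only: max(16/4, 276/55) = 5.018 servings → $3.01.
tempeh only: max(16/7, 276/105) = 2.629 servings → $2.37.
kidney beans + broccoli: intersection lies outside the first quadrant.
kidney beans + tempeh with both targets exact would need a negative amount; discard.
broccoli + tempeh with both targets exact would need a negative amount; discard.
The minimum over all feasible corners is $2.37.

$2.37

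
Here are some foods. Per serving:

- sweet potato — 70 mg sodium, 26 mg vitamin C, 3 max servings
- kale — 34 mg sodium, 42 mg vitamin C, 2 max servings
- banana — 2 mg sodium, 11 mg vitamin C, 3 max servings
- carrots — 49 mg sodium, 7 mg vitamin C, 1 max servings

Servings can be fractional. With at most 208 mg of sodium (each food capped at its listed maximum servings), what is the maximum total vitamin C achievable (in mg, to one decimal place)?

Vitamin C per mg sodium: banana 5.5, kale 1.235, sweet potato 0.3714, carrots 0.1429.
Take 3 servings of banana: uses 6 mg sodium, +33.0 mg vitamin C (running total 33.0 mg).
Take 2 servings of kale: uses 68 mg sodium, +84.0 mg vitamin C (running total 117.0 mg).
Take 1.914 servings of sweet potato: uses 134 mg sodium, +49.8 mg vitamin C (running total 166.8 mg).
Filling greedily by vitamin C-per-mg sodium is optimal for one linear limit, giving 166.8 mg.

166.8 mg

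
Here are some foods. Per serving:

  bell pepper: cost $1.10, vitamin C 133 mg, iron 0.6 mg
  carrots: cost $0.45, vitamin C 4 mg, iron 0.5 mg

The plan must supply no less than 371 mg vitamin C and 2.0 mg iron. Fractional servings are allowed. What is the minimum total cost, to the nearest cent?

Minimising a linear cost over {vitamin C ≥ 371, iron ≥ 2.0, servings ≥ 0} — the optimum is at a vertex, using one or two foods.
bell pepper only: max(371/133, 2.0/0.6) = 3.333 servings → $3.67.
carrots only: max(371/4, 2.0/0.5) = 92.75 servings → $41.74.
bell pepper + carrots with both tight: 2.769 servings and 0.6771 servings → $3.35.
The minimum over all feasible corners is $3.35.

$3.35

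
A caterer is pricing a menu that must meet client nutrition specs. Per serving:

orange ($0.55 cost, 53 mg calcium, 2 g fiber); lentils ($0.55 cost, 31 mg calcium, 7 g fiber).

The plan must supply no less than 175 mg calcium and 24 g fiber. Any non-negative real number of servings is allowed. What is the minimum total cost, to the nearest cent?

Two binding constraints pin down two serving amounts, so the optimal mix uses at most two foods. The candidates are each food alone (scaled to the tighter of calcium/fiber) and each pair with both constraints tight.
orange only: max(175/53, 24/2) = 12 servings → $6.60.
lentils only: max(175/31, 24/7) = 5.645 servings → $3.10.
orange + lentils with both tight: 1.557 servings and 2.984 servings → $2.50.
Cheapest feasible corner: $2.50.

$2.50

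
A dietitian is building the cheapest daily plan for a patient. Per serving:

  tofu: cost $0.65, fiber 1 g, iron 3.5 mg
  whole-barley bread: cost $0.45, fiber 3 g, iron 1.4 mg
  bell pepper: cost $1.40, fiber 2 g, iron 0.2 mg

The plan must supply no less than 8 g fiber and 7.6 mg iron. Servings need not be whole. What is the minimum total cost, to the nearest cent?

$1.84

For a min-cost LP with two ≥-constraints, a basic feasible solution has at most two positive variables.
tofu only: max(8/1, 7.6/3.5) = 8 servings → $5.20.
whole-barley bread only: max(8/3, 7.6/1.4) = 5.429 servings → $2.44.
bell pepper only: max(8/2, 7.6/0.2) = 38 servings → $53.20.
tofu + whole-barley bread with both tight: 1.275 servings and 2.242 servings → $1.84.
tofu + bell pepper with both tight: 2 servings and 3 servings → $5.50.
whole-barley bread + bell pepper with both targets exact would need a negative amount; discard.
So the least-cost plan costs $1.84.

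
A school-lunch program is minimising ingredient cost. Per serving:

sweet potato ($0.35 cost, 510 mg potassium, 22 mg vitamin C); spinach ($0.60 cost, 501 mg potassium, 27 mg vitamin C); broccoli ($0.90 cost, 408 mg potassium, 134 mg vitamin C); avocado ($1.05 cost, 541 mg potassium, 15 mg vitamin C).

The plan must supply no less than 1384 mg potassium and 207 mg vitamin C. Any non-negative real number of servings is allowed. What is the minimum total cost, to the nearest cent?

Compare the cost at each extreme point of the feasible region.
sweet potato only: max(1384/510, 207/22) = 9.409 servings → $3.29.
spinach only: max(1384/501, 207/27) = 7.667 servings → $4.60.
broccoli only: max(1384/408, 207/134) = 3.392 servings → $3.05.
avocado only: max(1384/541, 207/15) = 13.8 servings → $14.49.
sweet potato + spinach: intersection lies outside the first quadrant.
sweet potato + broccoli with both tight: 1.701 servings and 1.265 servings → $1.73.
sweet potato + avocado: intersection lies outside the first quadrant.
spinach + broccoli with both tight: 1.8 servings and 1.182 servings → $2.14.
spinach + avocado with both targets exact would need a negative amount; discard.
broccoli + avocado with both tight: 1.374 servings and 1.522 servings → $2.83.
So the least-cost plan costs $1.73.

$1.73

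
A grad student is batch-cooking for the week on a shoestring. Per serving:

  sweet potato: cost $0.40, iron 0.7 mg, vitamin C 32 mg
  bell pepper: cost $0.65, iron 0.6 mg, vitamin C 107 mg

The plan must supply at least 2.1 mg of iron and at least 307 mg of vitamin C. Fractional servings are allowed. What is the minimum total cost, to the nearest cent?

Minimising a linear cost over {iron ≥ 2.1, vitamin C ≥ 307, servings ≥ 0} — the optimum is at a vertex, using one or two foods.
sweet potato only: max(2.1/0.7, 307/32) = 9.594 servings → $3.84.
bell pepper only: max(2.1/0.6, 307/107) = 3.5 servings → $2.27.
sweet potato + bell pepper with both tight: 0.7271 servings and 2.652 servings → $2.01.
So the least-cost plan costs $2.01.

$2.01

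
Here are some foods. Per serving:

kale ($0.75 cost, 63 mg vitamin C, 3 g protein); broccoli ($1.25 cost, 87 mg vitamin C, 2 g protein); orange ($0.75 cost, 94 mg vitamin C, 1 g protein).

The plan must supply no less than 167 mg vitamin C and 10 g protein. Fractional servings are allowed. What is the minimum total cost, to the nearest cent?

kale only: max(167/63, 10/3) = 3.333 servings → $2.50.
broccoli only: max(167/87, 10/2) = 5 servings → $6.25.
orange only: max(167/94, 10/1) = 10 servings → $7.50.
kale + broccoli with both targets exact would need a negative amount; discard.
kale + orange: the both-tight solution has a negative serving — not a feasible corner.
broccoli + orange: the both-tight solution has a negative serving — not a feasible corner.
So the least-cost plan costs $2.50.

$2.50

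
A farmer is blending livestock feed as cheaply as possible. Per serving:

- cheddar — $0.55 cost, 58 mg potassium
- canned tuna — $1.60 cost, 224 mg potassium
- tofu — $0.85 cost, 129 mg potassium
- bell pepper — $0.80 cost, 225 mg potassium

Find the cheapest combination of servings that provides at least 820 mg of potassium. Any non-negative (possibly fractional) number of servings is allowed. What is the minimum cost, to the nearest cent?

$2.92

Cost per mg of potassium: bell pepper $0.0036, tofu $0.0066, canned tuna $0.0071, cheddar $0.0095.
With no serving limits, use only bell pepper: 820 mg / 225 mg = 3.644 servings × $0.80 = $2.92.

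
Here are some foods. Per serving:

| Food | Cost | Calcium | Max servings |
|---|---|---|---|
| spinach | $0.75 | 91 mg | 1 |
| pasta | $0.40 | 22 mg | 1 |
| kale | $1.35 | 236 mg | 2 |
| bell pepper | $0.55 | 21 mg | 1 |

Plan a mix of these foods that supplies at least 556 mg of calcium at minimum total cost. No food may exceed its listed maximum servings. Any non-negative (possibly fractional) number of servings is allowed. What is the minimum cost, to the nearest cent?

$3.39

Cost per mg of calcium: kale $0.0057, spinach $0.0082, pasta $0.0182, bell pepper $0.0262.
Take 2 servings of kale: +472.0 mg calcium for $2.70 (total $2.70, still need 84.0 mg).
Take 0.9231 servings of spinach: +84.0 mg calcium for $0.69 (total $3.39, still need 0.0 mg).
Filling from the cheapest source first is optimal under one linear minimum: $3.39.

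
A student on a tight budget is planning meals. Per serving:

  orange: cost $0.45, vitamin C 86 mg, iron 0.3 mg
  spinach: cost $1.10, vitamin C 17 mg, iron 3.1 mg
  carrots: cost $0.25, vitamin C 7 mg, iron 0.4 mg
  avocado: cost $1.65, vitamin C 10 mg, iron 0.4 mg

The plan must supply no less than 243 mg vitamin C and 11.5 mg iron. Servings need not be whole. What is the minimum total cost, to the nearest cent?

For a min-cost LP with two ≥-constraints, a basic feasible solution has at most two positive variables.
orange only: max(243/86, 11.5/0.3) = 38.33 servings → $17.25.
spinach only: max(243/17, 11.5/3.1) = 14.29 servings → $15.72.
carrots only: max(243/7, 11.5/0.4) = 34.71 servings → $8.68.
avocado only: max(243/10, 11.5/0.4) = 28.75 servings → $47.44.
orange + spinach with both tight: 2.133 servings and 3.503 servings → $4.81.
orange + carrots with both tight: 0.517 servings and 28.36 servings → $7.32.
orange + avocado: the both-tight solution has a negative serving — not a feasible corner.
spinach + carrots: intersection lies outside the first quadrant.
spinach + avocado with both tight: 0.7355 servings and 23.05 servings → $38.84.
carrots + avocado with both tight: 14.83 servings and 13.92 servings → $26.67.
So the least-cost plan costs $4.81.

$4.81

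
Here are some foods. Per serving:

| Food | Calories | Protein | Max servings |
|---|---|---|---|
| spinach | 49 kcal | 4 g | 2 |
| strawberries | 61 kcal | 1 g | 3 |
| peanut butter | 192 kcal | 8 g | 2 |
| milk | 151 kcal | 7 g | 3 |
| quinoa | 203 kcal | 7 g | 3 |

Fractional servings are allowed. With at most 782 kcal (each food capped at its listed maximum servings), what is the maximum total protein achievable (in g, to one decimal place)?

Protein per kcal: spinach 0.08163, milk 0.04636, peanut butter 0.04167, quinoa 0.03448, strawberries 0.01639.
Take 2 servings of spinach: uses 98 kcal, +8.0 g protein (running total 8.0 g).
Take 3 servings of milk: uses 453 kcal, +21.0 g protein (running total 29.0 g).
Take 1.203 servings of peanut butter: uses 231 kcal, +9.6 g protein (running total 38.6 g).
Filling greedily by protein-per-kcal is optimal for one linear limit, giving 38.6 g.

38.6 g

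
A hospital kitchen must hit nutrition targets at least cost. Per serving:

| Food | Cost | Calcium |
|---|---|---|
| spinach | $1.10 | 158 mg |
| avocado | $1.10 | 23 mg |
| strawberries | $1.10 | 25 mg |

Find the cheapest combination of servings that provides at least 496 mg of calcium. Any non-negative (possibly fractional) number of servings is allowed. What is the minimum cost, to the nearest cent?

$3.45

Cost per mg of calcium: spinach $0.0070, strawberries $0.0440, avocado $0.0478.
With no serving limits, use only spinach: 496 mg / 158 mg = 3.139 servings × $1.10 = $3.45.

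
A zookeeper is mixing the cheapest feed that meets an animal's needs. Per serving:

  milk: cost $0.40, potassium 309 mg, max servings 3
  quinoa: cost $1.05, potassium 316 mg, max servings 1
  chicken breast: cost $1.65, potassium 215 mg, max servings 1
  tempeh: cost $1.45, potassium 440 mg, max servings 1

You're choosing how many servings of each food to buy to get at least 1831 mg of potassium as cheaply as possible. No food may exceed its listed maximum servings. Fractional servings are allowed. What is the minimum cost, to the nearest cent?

Cost per mg of potassium: milk $0.0013, tempeh $0.0033, quinoa $0.0033, chicken breast $0.0077.
Take 3 servings of milk: +927.0 mg potassium for $1.20 (total $1.20, still need 904.0 mg).
Take 1 serving of tempeh: +440.0 mg potassium for $1.45 (total $2.65, still need 464.0 mg).
Take 1 serving of quinoa: +316.0 mg potassium for $1.05 (total $3.70, still need 148.0 mg).
Take 0.6884 servings of chicken breast: +148.0 mg potassium for $1.14 (total $4.84, still need 0.0 mg).
Filling from the cheapest source first is optimal under one linear minimum: $4.84.

$4.84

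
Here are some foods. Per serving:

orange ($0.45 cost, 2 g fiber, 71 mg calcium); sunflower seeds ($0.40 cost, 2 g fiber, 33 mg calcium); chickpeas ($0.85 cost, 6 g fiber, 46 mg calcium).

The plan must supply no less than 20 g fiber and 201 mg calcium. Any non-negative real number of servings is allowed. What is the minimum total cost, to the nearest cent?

Minimising a linear cost over {fiber ≥ 20, calcium ≥ 201, servings ≥ 0} — the optimum is at a vertex, using one or two foods.
orange only: max(20/2, 201/71) = 10 servings → $4.50.
sunflower seeds only: max(20/2, 201/33) = 10 servings → $4.00.
chickpeas only: max(20/6, 201/46) = 4.37 servings → $3.71.
orange + sunflower seeds: intersection lies outside the first quadrant.
orange + chickpeas with both tight: 0.8563 servings and 3.048 servings → $2.98.
sunflower seeds + chickpeas with both tight: 2.698 servings and 2.434 servings → $3.15.
The minimum over all feasible corners is $2.98.

$2.98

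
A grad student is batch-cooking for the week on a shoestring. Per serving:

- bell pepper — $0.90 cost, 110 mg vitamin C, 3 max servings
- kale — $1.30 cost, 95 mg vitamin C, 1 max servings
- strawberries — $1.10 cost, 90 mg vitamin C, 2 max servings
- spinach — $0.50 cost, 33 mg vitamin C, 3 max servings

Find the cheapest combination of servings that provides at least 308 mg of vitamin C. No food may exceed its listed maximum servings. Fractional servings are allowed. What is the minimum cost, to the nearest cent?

$2.52

Cost per mg of vitamin C: bell pepper $0.0082, strawberries $0.0122, kale $0.0137, spinach $0.0152.
Take 2.8 servings of bell pepper: +308.0 mg vitamin C for $2.52 (total $2.52, still need 0.0 mg).
Filling from the cheapest source first is optimal under one linear minimum: $2.52.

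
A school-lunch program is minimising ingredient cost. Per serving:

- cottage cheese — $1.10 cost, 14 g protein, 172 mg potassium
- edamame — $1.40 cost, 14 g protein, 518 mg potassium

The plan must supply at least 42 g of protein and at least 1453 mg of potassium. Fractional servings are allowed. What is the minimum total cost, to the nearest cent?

Minimising a linear cost over {protein ≥ 42, potassium ≥ 1453, servings ≥ 0} — the optimum is at a vertex, using one or two foods.
cottage cheese only: max(42/14, 1453/172) = 8.448 servings → $9.29.
edamame only: max(42/14, 1453/518) = 3 servings → $4.20.
cottage cheese + edamame with both tight: 0.2919 servings and 2.708 servings → $4.11.
Cheapest feasible corner: $4.11.

$4.11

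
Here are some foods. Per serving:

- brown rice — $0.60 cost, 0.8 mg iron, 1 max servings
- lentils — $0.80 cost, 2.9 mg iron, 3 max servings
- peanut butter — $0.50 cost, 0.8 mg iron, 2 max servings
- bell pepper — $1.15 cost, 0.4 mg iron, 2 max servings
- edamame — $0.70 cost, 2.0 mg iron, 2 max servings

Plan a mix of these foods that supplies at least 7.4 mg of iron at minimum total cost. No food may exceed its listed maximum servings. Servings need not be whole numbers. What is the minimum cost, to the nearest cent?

$2.04

Cost per mg of iron: lentils $0.2759, edamame $0.3500, peanut butter $0.6250, brown rice $0.7500, bell pepper $2.8750.
Take 2.552 servings of lentils: +7.4 mg iron for $2.04 (total $2.04, still need 0.0 mg).
Greedy by cheapest-per-mg is optimal for a single linear constraint, so the minimum cost is $2.04.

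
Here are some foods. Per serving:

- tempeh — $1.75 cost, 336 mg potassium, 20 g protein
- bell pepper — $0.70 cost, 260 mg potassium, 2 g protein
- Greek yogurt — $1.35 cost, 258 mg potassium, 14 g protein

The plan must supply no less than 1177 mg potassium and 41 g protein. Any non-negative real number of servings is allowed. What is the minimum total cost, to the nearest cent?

With two linear requirements the optimum uses one or two foods; enumerate the corners.
tempeh only: max(1177/336, 41/20) = 3.503 servings → $6.13.
bell pepper only: max(1177/260, 41/2) = 20.5 servings → $14.35.
Greek yogurt only: max(1177/258, 41/14) = 4.562 servings → $6.16.
tempeh + bell pepper with both tight: 1.834 servings and 2.156 servings → $4.72.
tempeh + Greek yogurt: intersection lies outside the first quadrant.
bell pepper + Greek yogurt with both tight: 1.889 servings and 2.659 servings → $4.91.
So the least-cost plan costs $4.72.

$4.72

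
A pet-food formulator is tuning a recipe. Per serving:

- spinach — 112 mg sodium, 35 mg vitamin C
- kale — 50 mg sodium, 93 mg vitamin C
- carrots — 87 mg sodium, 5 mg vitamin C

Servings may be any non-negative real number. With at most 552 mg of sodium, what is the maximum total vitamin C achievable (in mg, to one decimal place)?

Vitamin C per mg sodium: kale 1.86, spinach 0.3125, carrots 0.05747.
With no serving limits, spend the whole sodium allowance on kale: 552 mg / 50 mg × 93 mg = 1026.7 mg.

1026.7 mg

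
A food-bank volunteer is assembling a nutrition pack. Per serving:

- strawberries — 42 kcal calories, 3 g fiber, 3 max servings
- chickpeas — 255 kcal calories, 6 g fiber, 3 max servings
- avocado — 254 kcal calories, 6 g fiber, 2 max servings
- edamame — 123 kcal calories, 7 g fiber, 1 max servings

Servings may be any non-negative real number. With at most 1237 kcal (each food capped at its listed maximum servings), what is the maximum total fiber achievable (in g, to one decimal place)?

Fiber per kcal: strawberries 0.07143, edamame 0.05691, avocado 0.02362, chickpeas 0.02353.
Take 3 servings of strawberries: uses 126 kcal, +9.0 g fiber (running total 9.0 g).
Take 1 serving of edamame: uses 123 kcal, +7.0 g fiber (running total 16.0 g).
Take 2 servings of avocado: uses 508 kcal, +12.0 g fiber (running total 28.0 g).
Take 1.882 servings of chickpeas: uses 480 kcal, +11.3 g fiber (running total 39.3 g).
Greedy by best ratio exhausts the calories allowance optimally: 39.3 g.

39.3 g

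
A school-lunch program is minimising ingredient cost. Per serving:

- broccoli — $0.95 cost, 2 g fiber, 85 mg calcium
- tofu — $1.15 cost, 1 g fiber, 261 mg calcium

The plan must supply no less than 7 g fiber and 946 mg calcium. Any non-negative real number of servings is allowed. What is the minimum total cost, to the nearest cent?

broccoli only: max(7/2, 946/85) = 11.13 servings → $10.57.
tofu only: max(7/1, 946/261) = 7 servings → $8.05.
broccoli + tofu with both tight: 2.016 servings and 2.968 servings → $5.33.
So the least-cost plan costs $5.33.

$5.33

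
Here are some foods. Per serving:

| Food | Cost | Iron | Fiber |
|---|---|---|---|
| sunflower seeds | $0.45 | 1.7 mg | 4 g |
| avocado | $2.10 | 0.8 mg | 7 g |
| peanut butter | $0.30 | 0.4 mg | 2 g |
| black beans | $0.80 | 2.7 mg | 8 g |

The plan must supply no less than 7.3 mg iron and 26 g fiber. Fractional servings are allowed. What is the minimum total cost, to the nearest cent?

Minimising a linear cost over {iron ≥ 7.3, fiber ≥ 26, servings ≥ 0} — the optimum is at a vertex, using one or two foods.
sunflower seeds only: max(7.3/1.7, 26/4) = 6.5 servings → $2.92.
avocado only: max(7.3/0.8, 26/7) = 9.125 servings → $19.16.
peanut butter only: max(7.3/0.4, 26/2) = 18.25 servings → $5.47.
black beans only: max(7.3/2.7, 26/8) = 3.25 servings → $2.60.
sunflower seeds + avocado with both tight: 3.483 servings and 1.724 servings → $5.19.
sunflower seeds + peanut butter with both tight: 2.333 servings and 8.333 servings → $3.55.
sunflower seeds + black beans: the both-tight solution has a negative serving — not a feasible corner.
avocado + peanut butter with both targets exact would need a negative amount; discard.
avocado + black beans with both tight: 0.944 servings and 2.424 servings → $3.92.
peanut butter + black beans with both tight: 5.364 servings and 1.909 servings → $3.14.
The minimum over all feasible corners is $2.60.

$2.60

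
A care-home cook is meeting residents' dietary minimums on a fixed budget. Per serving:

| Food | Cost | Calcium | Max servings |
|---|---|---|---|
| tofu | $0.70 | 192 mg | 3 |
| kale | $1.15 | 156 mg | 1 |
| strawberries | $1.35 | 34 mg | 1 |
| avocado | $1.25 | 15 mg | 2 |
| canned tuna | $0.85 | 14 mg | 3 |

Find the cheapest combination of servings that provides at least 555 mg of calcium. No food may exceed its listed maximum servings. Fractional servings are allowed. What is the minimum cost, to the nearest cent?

Cost per mg of calcium: tofu $0.0036, kale $0.0074, strawberries $0.0397, canned tuna $0.0607, avocado $0.0833.
Take 2.891 servings of tofu: +555.0 mg calcium for $2.02 (total $2.02, still need 0.0 mg).
Filling from the cheapest source first is optimal under one linear minimum: $2.02.

$2.02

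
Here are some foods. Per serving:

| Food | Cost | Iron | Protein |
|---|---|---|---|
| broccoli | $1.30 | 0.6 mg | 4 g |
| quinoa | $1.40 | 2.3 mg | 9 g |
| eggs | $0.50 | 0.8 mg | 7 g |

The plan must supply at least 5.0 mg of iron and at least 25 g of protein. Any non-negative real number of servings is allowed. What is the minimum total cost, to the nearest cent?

$3.06

Two binding constraints pin down two serving amounts, so the optimal mix uses at most two foods. The candidates are each food alone (scaled to the tighter of iron/protein) and each pair with both constraints tight.
broccoli only: max(5.0/0.6, 25/4) = 8.333 servings → $10.83.
quinoa only: max(5.0/2.3, 25/9) = 2.778 servings → $3.89.
eggs only: max(5.0/0.8, 25/7) = 6.25 servings → $3.12.
broccoli + quinoa with both tight: 3.289 servings and 1.316 servings → $6.12.
broccoli + eggs: intersection lies outside the first quadrant.
quinoa + eggs with both tight: 1.685 servings and 1.404 servings → $3.06.
The minimum over all feasible corners is $3.06.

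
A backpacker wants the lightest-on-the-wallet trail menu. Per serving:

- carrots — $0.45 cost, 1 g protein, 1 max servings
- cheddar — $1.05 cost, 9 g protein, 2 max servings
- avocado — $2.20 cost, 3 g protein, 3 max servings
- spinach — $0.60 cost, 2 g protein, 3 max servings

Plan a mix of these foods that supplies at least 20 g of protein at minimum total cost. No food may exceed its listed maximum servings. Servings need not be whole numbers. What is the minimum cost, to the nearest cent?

$2.70

Cost per g of protein: cheddar $0.1167, spinach $0.3000, carrots $0.4500, avocado $0.7333.
Take 2 servings of cheddar: +18.0 g protein for $2.10 (total $2.10, still need 2.0 g).
Take 1 serving of spinach: +2.0 g protein for $0.60 (total $2.70, still need 0.0 g).
Greedy by cheapest-per-g is optimal for a single linear constraint, so the minimum cost is $2.70.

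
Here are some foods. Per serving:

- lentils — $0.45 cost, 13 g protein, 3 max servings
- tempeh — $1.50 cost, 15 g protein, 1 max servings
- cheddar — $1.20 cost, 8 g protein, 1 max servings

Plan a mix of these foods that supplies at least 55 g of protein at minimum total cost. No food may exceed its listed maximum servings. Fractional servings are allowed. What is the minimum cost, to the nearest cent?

Cost per g of protein: lentils $0.0346, tempeh $0.1000, cheddar $0.1500.
Take 3 servings of lentils: +39.0 g protein for $1.35 (total $1.35, still need 16.0 g).
Take 1 serving of tempeh: +15.0 g protein for $1.50 (total $2.85, still need 1.0 g).
Take 0.125 servings of cheddar: +1.0 g protein for $0.15 (total $3.00, still need 0.0 g).
Greedy by cheapest-per-g is optimal for a single linear constraint, so the minimum cost is $3.00.

$3.00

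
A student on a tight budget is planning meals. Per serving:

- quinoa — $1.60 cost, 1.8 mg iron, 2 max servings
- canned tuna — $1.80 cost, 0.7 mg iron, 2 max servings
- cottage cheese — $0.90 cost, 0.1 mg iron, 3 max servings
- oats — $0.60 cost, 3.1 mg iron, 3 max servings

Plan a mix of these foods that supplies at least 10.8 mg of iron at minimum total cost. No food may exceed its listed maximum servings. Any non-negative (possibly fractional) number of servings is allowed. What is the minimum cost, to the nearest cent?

$3.13

Cost per mg of iron: oats $0.1935, quinoa $0.8889, canned tuna $2.5714, cottage cheese $9.0000.
Take 3 servings of oats: +9.3 mg iron for $1.80 (total $1.80, still need 1.5 mg).
Take 0.8333 servings of quinoa: +1.5 mg iron for $1.33 (total $3.13, still need 0.0 mg).
Greedy by cheapest-per-mg is optimal for a single linear constraint, so the minimum cost is $3.13.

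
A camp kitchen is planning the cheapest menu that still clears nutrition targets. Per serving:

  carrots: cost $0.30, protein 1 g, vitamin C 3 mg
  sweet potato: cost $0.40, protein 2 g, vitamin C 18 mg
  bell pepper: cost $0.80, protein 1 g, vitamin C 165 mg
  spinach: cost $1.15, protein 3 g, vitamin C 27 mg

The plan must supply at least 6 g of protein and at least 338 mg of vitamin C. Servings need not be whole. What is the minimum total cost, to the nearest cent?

Minimising a linear cost over {protein ≥ 6, vitamin C ≥ 338, servings ≥ 0} — the optimum is at a vertex, using one or two foods.
carrots only: max(6/1, 338/3) = 112.7 servings → $33.80.
sweet potato only: max(6/2, 338/18) = 18.78 servings → $7.51.
bell pepper only: max(6/1, 338/165) = 6 servings → $4.80.
spinach only: max(6/3, 338/27) = 12.52 servings → $14.40.
carrots + sweet potato: intersection lies outside the first quadrant.
carrots + bell pepper with both tight: 4.025 servings and 1.975 servings → $2.79.
carrots + spinach with both targets exact would need a negative amount; discard.
sweet potato + bell pepper with both tight: 2.09 servings and 1.821 servings → $2.29.
sweet potato + spinach (both tight): parallel constraints — no distinct corner.
bell pepper + spinach with both tight: 1.821 servings and 1.393 servings → $3.06.
The minimum over all feasible corners is $2.29.

$2.29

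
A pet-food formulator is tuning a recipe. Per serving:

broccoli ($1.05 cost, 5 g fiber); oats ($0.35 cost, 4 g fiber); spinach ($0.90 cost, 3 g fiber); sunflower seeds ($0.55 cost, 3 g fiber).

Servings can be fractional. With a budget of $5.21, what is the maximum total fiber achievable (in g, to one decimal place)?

Fiber per dollar: oats 11.43, sunflower seeds 5.455, broccoli 4.762, spinach 3.333.
With no serving limits, spend the whole cost allowance on oats: $5.21 / $0.35 × 4 g = 59.5 g.

59.5 g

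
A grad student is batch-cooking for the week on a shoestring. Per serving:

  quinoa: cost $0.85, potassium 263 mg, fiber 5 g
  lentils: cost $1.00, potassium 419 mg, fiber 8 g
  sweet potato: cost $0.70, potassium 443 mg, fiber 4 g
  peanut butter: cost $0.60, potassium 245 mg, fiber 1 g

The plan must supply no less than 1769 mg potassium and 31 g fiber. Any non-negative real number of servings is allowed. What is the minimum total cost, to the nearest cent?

Compare the cost at each extreme point of the feasible region.
quinoa only: max(1769/263, 31/5) = 6.726 servings → $5.72.
lentils only: max(1769/419, 31/8) = 4.222 servings → $4.22.
sweet potato only: max(1769/443, 31/4) = 7.75 servings → $5.42.
peanut butter only: max(1769/245, 31/1) = 31 servings → $18.60.
quinoa + lentils: intersection lies outside the first quadrant.
quinoa + sweet potato with both tight: 5.724 servings and 0.595 servings → $5.28.
quinoa + peanut butter with both tight: 6.056 servings and 0.7193 servings → $5.58.
lentils + sweet potato with both tight: 3.564 servings and 0.6226 servings → $4.00.
lentils + peanut butter with both tight: 3.781 servings and 0.7547 servings → $4.23.
sweet potato + peanut butter: intersection lies outside the first quadrant.
So the least-cost plan costs $4.00.

$4.00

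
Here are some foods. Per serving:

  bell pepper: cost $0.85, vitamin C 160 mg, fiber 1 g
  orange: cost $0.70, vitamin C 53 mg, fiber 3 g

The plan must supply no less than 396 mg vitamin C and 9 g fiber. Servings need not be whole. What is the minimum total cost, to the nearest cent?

Check every corner: each single food scaled to meet both minima, and each pair solved so both constraints bind.
bell pepper only: max(396/160, 9/1) = 9 servings → $7.65.
orange only: max(396/53, 9/3) = 7.472 servings → $5.23.
bell pepper + orange with both tight: 1.665 servings and 2.445 servings → $3.13.
Cheapest feasible corner: $3.13.

$3.13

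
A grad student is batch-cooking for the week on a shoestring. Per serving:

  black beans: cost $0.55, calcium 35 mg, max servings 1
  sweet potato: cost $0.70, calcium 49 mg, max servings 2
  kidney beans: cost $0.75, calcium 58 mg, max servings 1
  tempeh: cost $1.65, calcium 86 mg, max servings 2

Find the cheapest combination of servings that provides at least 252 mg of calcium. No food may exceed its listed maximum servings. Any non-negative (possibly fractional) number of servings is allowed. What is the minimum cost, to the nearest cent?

$3.87

Cost per mg of calcium: kidney beans $0.0129, sweet potato $0.0143, black beans $0.0157, tempeh $0.0192.
Take 1 serving of kidney beans: +58.0 mg calcium for $0.75 (total $0.75, still need 194.0 mg).
Take 2 servings of sweet potato: +98.0 mg calcium for $1.40 (total $2.15, still need 96.0 mg).
Take 1 serving of black beans: +35.0 mg calcium for $0.55 (total $2.70, still need 61.0 mg).
Take 0.7093 servings of tempeh: +61.0 mg calcium for $1.17 (total $3.87, still need 0.0 mg).
Greedy by cheapest-per-mg is optimal for a single linear constraint, so the minimum cost is $3.87.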